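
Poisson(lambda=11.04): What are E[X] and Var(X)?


E[X] = Var(X) = lambda = 11.04

11.04, 11.04


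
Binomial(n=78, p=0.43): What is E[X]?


E[X] = n*p = 78 * 0.43 = 33.54

33.54


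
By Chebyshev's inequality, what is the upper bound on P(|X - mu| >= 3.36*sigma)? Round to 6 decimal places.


P <= 1/k^2
k^2 = 3.36^2 = 11.2896
1/k^2 = 1 / 11.2896 = 625/7056 ≈ 0.08857710

0.088577


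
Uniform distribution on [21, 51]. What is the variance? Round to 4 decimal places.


Var = (b-a)^2 / 12
(b-a)^2 = (51 - 21)^2 = 900
Var = 900/12 = 75

75.0000


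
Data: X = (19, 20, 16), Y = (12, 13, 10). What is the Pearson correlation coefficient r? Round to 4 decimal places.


r = sum((xi-xbar)(yi-ybar)) / sqrt(sum((xi-xbar)^2) * sum((yi-ybar)^2))
n = 3, xbar = 55/3 ≈ 18.333333, ybar = 35/3 ≈ 11.666667
Sxy = sum((xi-xbar)(yi-ybar)) = 19/3 ≈ 6.333333
Sxx = sum((xi-xbar)^2) = 26/3 ≈ 8.666667
Syy = sum((yi-ybar)^2) = 14/3 ≈ 4.666667
sqrt(Sxx*Syy) ≈ 6.359595
r = Sxy / sqrt(Sxx*Syy) = 6.333333 / 6.359595 ≈ 0.995871

0.9959


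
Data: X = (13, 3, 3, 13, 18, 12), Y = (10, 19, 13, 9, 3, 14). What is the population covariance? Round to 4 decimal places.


Cov = (1/n)*sum((xi-xbar)(yi-ybar))
n = 6, xbar = 62/6 = 31/3 ≈ 10.333333, ybar = 68/6 = 34/3 ≈ 11.333333
sum((xi-xbar)(yi-ybar)) = -413/3 ≈ -137.666667
Cov = -137.666667 / 6 = -413/18 ≈ -22.944444

-22.9444


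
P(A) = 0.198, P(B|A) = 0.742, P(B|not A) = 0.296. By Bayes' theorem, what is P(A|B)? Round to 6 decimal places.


P(A|B) = P(B|A)*P(A) / P(B), P(B) = P(B|A)*P(A) + P(B|not A)*P(not A)
P(B|A)*P(A) = 0.742 * 0.198 = 0.146916
P(B|not A)*P(not A) = 0.296 * 0.802 = 0.237392
P(B) = 0.146916 + 0.237392 = 0.384308
P(A|B) = 0.146916 / 0.384308 ≈ 0.38228712

0.382287


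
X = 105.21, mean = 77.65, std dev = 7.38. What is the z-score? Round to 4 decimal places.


z = (X - mu) / sigma
X - mu = 105.21 - 77.65 = 27.56
z = 27.56 / 7.38 = 1378/369 ≈ 3.734417

3.7344


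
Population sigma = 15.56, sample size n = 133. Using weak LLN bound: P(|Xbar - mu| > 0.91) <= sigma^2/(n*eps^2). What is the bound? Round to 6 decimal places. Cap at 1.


bound = min(1, sigma^2/(n*eps^2))
sigma^2 = 15.56^2 = 242.1136
n*eps^2 = 133 * 0.91^2 = 133 * 0.8281 = 110.1373
sigma^2/(n*eps^2) = 242.1136 / 110.1373 ≈ 2.19828886
this exceeds 1, so the bound is capped at 1

1.000000


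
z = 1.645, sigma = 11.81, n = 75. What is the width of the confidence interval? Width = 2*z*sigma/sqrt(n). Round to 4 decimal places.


width = 2*z*sigma/sqrt(n)
2*z*sigma = 2 * 1.645 * 11.81 = 38.8549
sqrt(75) ≈ 8.660254
width = 38.8549 / 8.660254 ≈ 4.486577

4.4866


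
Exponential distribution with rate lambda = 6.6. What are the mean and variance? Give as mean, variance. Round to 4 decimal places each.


mean = 1/lam, var = 1/lam^2
mean = 1 / 6.6 = 5/33 ≈ 0.151515
lam^2 = 6.6^2 = 43.56
var = 1 / 43.56 = 25/1089 ≈ 0.022957

0.1515, 0.0230


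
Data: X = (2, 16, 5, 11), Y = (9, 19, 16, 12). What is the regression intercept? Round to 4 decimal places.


a = ybar - b*xbar, where b = sum((xi-xbar)(yi-ybar)) / sum((xi-xbar)^2)
n = 4, xbar = 34/4 = 8.5, ybar = 56/4 = 14
Sxy = sum((xi-xbar)(yi-ybar)) = 58
Sxx = sum((xi-xbar)^2) = 117
b = Sxy / Sxx = 58/117 ≈ 0.495726
a = 14 - 0.495726 * 8.5 = 1145/117 ≈ 9.786325

9.7863


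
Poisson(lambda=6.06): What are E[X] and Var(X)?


E[X] = Var(X) = lambda = 6.06

6.06, 6.06


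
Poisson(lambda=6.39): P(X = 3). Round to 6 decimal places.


P = e^(-lam) * lam^k / k!
e^(-6.39) ≈ 0.001678256
lam^k = 6.39^3 = 260.917119
k! = 3! = 6
P = 0.001678256 * 260.917119 / 6 ≈ 0.072981

0.072981


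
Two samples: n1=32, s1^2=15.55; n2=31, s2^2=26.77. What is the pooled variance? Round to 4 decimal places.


sp^2 = ((n1-1)*s1^2 + (n2-1)*s2^2)/(n1+n2-2)
(n1-1)*s1^2 = 31 * 15.55 = 482.05
(n2-1)*s2^2 = 30 * 26.77 = 803.1
numerator = 482.05 + 803.1 = 1285.15
n1+n2-2 = 61
sp^2 = 1285.15 / 61 = 25703/1220 ≈ 21.068033

21.0680


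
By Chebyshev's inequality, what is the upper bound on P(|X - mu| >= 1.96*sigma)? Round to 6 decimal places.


P <= 1/k^2
k^2 = 1.96^2 = 3.8416
1/k^2 = 1 / 3.8416 = 625/2401 ≈ 0.26030820

0.260308


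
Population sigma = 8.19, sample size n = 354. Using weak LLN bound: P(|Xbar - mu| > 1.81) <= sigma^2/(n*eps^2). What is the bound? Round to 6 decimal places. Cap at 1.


bound = min(1, sigma^2/(n*eps^2))
sigma^2 = 8.19^2 = 67.0761
n*eps^2 = 354 * 1.81^2 = 354 * 3.2761 = 1159.7394
sigma^2/(n*eps^2) = 67.0761 / 1159.7394 ≈ 0.05783722

0.057837


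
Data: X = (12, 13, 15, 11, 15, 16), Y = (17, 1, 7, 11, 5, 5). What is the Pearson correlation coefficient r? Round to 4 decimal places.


r = sum((xi-xbar)(yi-ybar)) / sqrt(sum((xi-xbar)^2) * sum((yi-ybar)^2))
n = 6, xbar = 82/6 = 41/3 ≈ 13.666667, ybar = 46/6 = 23/3 ≈ 7.666667
Sxy = sum((xi-xbar)(yi-ybar)) = -92/3 ≈ -30.666667
Sxx = sum((xi-xbar)^2) = 58/3 ≈ 19.333333
Syy = sum((yi-ybar)^2) = 472/3 ≈ 157.333333
sqrt(Sxx*Syy) ≈ 55.152314
r = Sxy / sqrt(Sxx*Syy) = -30.666667 / 55.152314 ≈ -0.556036

-0.5560


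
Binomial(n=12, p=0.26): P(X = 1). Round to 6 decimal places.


P = C(n,k) * p^k * (1-p)^(n-k)
C(12,1) = 12
p^k = 0.26^1 = 0.26
(1-p)^(n-k) = 0.74^11 ≈ 0.03643753
P = 12 * 0.26 * 0.03643753 ≈ 0.113685

0.113685


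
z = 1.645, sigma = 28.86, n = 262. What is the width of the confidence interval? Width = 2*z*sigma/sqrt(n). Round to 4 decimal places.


width = 2*z*sigma/sqrt(n)
2*z*sigma = 2 * 1.645 * 28.86 = 94.9494
sqrt(262) ≈ 16.186414
width = 94.9494 / 16.186414 ≈ 5.865994

5.8660


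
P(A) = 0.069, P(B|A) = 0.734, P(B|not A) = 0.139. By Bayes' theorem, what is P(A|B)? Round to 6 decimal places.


P(A|B) = P(B|A)*P(A) / P(B), P(B) = P(B|A)*P(A) + P(B|not A)*P(not A)
P(B|A)*P(A) = 0.734 * 0.069 = 0.050646
P(B|not A)*P(not A) = 0.139 * 0.931 = 0.129409
P(B) = 0.050646 + 0.129409 = 0.180055
P(A|B) = 0.050646 / 0.180055 ≈ 0.28128072

0.281281


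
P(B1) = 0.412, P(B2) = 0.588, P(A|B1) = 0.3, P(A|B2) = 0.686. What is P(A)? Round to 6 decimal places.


P(A) = P(A|B1)*P(B1) + P(A|B2)*P(B2)
P(A|B1)*P(B1) = 0.3 * 0.412 = 0.1236
P(A|B2)*P(B2) = 0.686 * 0.588 = 0.403368
P(A) = 0.1236 + 0.403368 = 0.526968

0.526968


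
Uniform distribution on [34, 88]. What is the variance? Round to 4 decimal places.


Var = (b-a)^2 / 12
(b-a)^2 = (88 - 34)^2 = 2916
Var = 2916/12 = 243

243.0000


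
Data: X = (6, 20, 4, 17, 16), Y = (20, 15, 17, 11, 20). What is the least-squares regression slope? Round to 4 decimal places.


b = sum((xi-xbar)(yi-ybar)) / sum((xi-xbar)^2)
n = 5, xbar = 63/5 = 12.6, ybar = 83/5 = 16.6
Sxy = sum((xi-xbar)(yi-ybar)) = -50.8
Sxx = sum((xi-xbar)^2) = 203.2
b = Sxy / Sxx = -0.25

-0.2500


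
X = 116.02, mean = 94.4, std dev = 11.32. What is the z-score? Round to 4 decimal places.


z = (X - mu) / sigma
X - mu = 116.02 - 94.4 = 21.62
z = 21.62 / 11.32 = 1081/566 ≈ 1.909894

1.9099


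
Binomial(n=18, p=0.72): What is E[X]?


E[X] = n*p = 18 * 0.72 = 12.96

12.96


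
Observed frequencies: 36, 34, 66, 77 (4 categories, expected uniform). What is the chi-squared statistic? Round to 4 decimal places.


chi2 = sum((O-E)^2/E), E = total/4
total = 213, E = 213/4 = 53.25
(36 - 53.25)^2 / 53.25 = 297.5625 / 53.25 = 1587/284 ≈ 5.588028
(34 - 53.25)^2 / 53.25 = 370.5625 / 53.25 = 5929/852 ≈ 6.958920
(66 - 53.25)^2 / 53.25 = 162.5625 / 53.25 = 867/284 ≈ 3.052817
(77 - 53.25)^2 / 53.25 = 564.0625 / 53.25 = 9025/852 ≈ 10.592723
chi2 = 5579/213 ≈ 26.192488

26.1925


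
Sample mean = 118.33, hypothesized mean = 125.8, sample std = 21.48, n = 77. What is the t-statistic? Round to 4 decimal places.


t = (xbar - mu0) / (s/sqrt(n))
xbar - mu0 = 118.33 - 125.8 = -7.47
sqrt(77) ≈ 8.77496439
s/sqrt(n) = 21.48 / 8.77496439 ≈ 2.44787318
t = -7.47 / 2.44787318 ≈ -3.051629

-3.0516


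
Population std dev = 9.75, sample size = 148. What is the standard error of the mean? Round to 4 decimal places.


SE = sigma / sqrt(n)
sqrt(148) ≈ 12.165525
SE = 9.75 / 12.165525 ≈ 0.801445

0.8014


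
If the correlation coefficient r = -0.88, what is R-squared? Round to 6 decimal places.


R^2 = r^2 = (-0.88)^2 = 0.7744

0.774400


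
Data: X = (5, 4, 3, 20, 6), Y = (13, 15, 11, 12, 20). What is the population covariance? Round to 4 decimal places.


Cov = (1/n)*sum((xi-xbar)(yi-ybar))
n = 5, xbar = 38/5 = 7.6, ybar = 71/5 = 14.2
sum((xi-xbar)(yi-ybar)) = -21.6
Cov = -21.6 / 5 = -4.32

-4.3200


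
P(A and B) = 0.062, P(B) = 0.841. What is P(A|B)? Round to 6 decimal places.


P(A|B) = P(A and B) / P(B) = 0.062 / 0.841 = 62/841 ≈ 0.07372176

0.073722


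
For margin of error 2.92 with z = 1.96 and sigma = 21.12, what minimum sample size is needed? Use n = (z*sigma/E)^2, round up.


z*sigma/E = 1.96 * 21.12 / 2.92 = 25872/1825 ≈ 14.176438
(z*sigma/E)^2 ≈ 200.971404
round up: n = 201

201


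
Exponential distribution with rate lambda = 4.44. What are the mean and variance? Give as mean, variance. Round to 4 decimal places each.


mean = 1/lam, var = 1/lam^2
mean = 1 / 4.44 = 25/111 ≈ 0.225225
lam^2 = 4.44^2 = 19.7136
var = 1 / 19.7136 ≈ 0.050726

0.2252, 0.0507


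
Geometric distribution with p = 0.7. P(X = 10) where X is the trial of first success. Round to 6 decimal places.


P = (1-p)^(k-1) * p
(1-p)^(k-1) = 0.3^9 = 0.000019683
P = 0.000019683 * 0.7 = 0.0000137781

0.000014


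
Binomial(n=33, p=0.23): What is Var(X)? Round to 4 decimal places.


Var = n*p*(1-p) = 33 * 0.23 * 0.77 = 5.8443

5.8443


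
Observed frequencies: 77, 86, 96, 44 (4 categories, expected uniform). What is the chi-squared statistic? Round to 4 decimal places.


chi2 = sum((O-E)^2/E), E = total/4
total = 303, E = 303/4 = 75.75
(77 - 75.75)^2 / 75.75 = 1.5625 / 75.75 = 25/1212 ≈ 0.020627
(86 - 75.75)^2 / 75.75 = 105.0625 / 75.75 = 1681/1212 ≈ 1.386964
(96 - 75.75)^2 / 75.75 = 410.0625 / 75.75 = 2187/404 ≈ 5.413366
(44 - 75.75)^2 / 75.75 = 1008.0625 / 75.75 = 16129/1212 ≈ 13.307756
chi2 = 2033/101 ≈ 20.128713

20.1287


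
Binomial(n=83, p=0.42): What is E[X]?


E[X] = n*p = 83 * 0.42 = 34.86

34.86


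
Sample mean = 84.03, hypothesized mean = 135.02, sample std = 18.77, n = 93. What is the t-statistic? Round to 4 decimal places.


t = (xbar - mu0) / (s/sqrt(n))
xbar - mu0 = 84.03 - 135.02 = -50.99
sqrt(93) ≈ 9.64365076
s/sqrt(n) = 18.77 / 9.64365076 ≈ 1.94635833
t = -50.99 / 1.94635833 ≈ -26.197643

-26.1976


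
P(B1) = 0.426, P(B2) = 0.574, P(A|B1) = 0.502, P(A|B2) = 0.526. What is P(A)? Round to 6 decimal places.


P(A) = P(A|B1)*P(B1) + P(A|B2)*P(B2)
P(A|B1)*P(B1) = 0.502 * 0.426 = 0.213852
P(A|B2)*P(B2) = 0.526 * 0.574 = 0.301924
P(A) = 0.213852 + 0.301924 = 0.515776

0.515776


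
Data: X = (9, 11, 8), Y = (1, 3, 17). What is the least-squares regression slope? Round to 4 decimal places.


b = sum((xi-xbar)(yi-ybar)) / sum((xi-xbar)^2)
n = 3, xbar = 28/3 ≈ 9.333333, ybar = 21/3 = 7
Sxy = sum((xi-xbar)(yi-ybar)) = -18
Sxx = sum((xi-xbar)^2) = 14/3 ≈ 4.666667
b = Sxy / Sxx = -27/7 ≈ -3.857143

-3.8571


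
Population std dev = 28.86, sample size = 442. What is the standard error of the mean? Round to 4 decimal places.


SE = sigma / sqrt(n)
sqrt(442) ≈ 21.023796
SE = 28.86 / 21.023796 ≈ 1.372730

1.3727


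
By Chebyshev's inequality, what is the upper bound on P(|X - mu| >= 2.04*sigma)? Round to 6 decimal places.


P <= 1/k^2
k^2 = 2.04^2 = 4.1616
1/k^2 = 1 / 4.1616 = 625/2601 ≈ 0.24029220

0.240292


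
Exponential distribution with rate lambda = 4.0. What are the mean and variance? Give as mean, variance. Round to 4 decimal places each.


mean = 1/lam, var = 1/lam^2
mean = 1 / 4.0 = 0.25
lam^2 = 4.0^2 = 16
var = 1 / 16 = 0.0625

0.2500, 0.0625


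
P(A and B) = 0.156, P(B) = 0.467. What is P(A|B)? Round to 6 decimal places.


P(A|B) = P(A and B) / P(B) = 0.156 / 0.467 = 156/467 ≈ 0.33404711

0.334047


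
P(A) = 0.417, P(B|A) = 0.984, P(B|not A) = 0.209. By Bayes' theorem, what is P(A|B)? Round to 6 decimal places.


P(A|B) = P(B|A)*P(A) / P(B), P(B) = P(B|A)*P(A) + P(B|not A)*P(not A)
P(B|A)*P(A) = 0.984 * 0.417 = 0.410328
P(B|not A)*P(not A) = 0.209 * 0.583 = 0.121847
P(B) = 0.410328 + 0.121847 = 0.532175
P(A|B) = 0.410328 / 0.532175 ≈ 0.77103960

0.771040


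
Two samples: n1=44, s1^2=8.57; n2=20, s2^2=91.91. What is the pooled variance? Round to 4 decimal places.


sp^2 = ((n1-1)*s1^2 + (n2-1)*s2^2)/(n1+n2-2)
(n1-1)*s1^2 = 43 * 8.57 = 368.51
(n2-1)*s2^2 = 19 * 91.91 = 1746.29
numerator = 368.51 + 1746.29 = 2114.8
n1+n2-2 = 62
sp^2 = 2114.8 / 62 = 5287/155 ≈ 34.109677

34.1097


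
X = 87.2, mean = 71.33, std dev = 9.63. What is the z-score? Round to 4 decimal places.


z = (X - mu) / sigma
X - mu = 87.2 - 71.33 = 15.87
z = 15.87 / 9.63 = 529/321 ≈ 1.647975

1.6480


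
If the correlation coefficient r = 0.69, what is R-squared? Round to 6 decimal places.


R^2 = r^2 = (0.69)^2 = 0.4761

0.476100


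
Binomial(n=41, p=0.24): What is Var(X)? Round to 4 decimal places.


Var = n*p*(1-p) = 41 * 0.24 * 0.76 = 7.4784

7.4784


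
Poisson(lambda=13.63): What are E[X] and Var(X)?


E[X] = Var(X) = lambda = 13.63

13.63, 13.63


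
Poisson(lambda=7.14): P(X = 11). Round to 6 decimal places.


P = e^(-lam) * lam^k / k!
e^(-7.14) ≈ 0.0007927521
lam^k = 7.14^11 ≈ 2458557271.547875
k! = 11! = 39916800
P = 0.0007927521 * 2458557271.547875 / 39916800 ≈ 0.048827

0.048827


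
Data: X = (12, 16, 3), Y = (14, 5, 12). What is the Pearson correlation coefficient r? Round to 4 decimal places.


r = sum((xi-xbar)(yi-ybar)) / sqrt(sum((xi-xbar)^2) * sum((yi-ybar)^2))
n = 3, xbar = 31/3 ≈ 10.333333, ybar = 31/3 ≈ 10.333333
Sxy = sum((xi-xbar)(yi-ybar)) = -109/3 ≈ -36.333333
Sxx = sum((xi-xbar)^2) = 266/3 ≈ 88.666667
Syy = sum((yi-ybar)^2) = 134/3 ≈ 44.666667
sqrt(Sxx*Syy) ≈ 62.932062
r = Sxy / sqrt(Sxx*Syy) = -36.333333 / 62.932062 ≈ -0.577342

-0.5773


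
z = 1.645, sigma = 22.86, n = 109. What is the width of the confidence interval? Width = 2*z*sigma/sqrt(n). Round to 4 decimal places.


width = 2*z*sigma/sqrt(n)
2*z*sigma = 2 * 1.645 * 22.86 = 75.2094
sqrt(109) ≈ 10.440307
width = 75.2094 / 10.440307 ≈ 7.203754

7.2038


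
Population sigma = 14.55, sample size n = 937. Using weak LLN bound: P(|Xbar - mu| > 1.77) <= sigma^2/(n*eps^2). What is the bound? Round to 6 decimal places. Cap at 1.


bound = min(1, sigma^2/(n*eps^2))
sigma^2 = 14.55^2 = 211.7025
n*eps^2 = 937 * 1.77^2 = 937 * 3.1329 = 2935.5273
sigma^2/(n*eps^2) = 211.7025 / 2935.5273 ≈ 0.07211737

0.072117


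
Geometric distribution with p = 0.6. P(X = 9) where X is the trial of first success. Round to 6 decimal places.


P = (1-p)^(k-1) * p
(1-p)^(k-1) = 0.4^8 = 0.00065536
P = 0.00065536 * 0.6 = 0.000393216

0.000393


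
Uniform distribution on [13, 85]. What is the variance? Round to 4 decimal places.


Var = (b-a)^2 / 12
(b-a)^2 = (85 - 13)^2 = 5184
Var = 5184/12 = 432

432.0000


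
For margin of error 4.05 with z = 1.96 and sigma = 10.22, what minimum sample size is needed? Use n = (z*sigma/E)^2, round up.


z*sigma/E = 1.96 * 10.22 / 4.05 ≈ 4.945975
(z*sigma/E)^2 ≈ 24.462672
round up: n = 25

25


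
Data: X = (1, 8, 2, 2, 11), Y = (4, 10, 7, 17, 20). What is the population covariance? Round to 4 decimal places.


Cov = (1/n)*sum((xi-xbar)(yi-ybar))
n = 5, xbar = 24/5 = 4.8, ybar = 58/5 = 11.6
sum((xi-xbar)(yi-ybar)) = 73.6
Cov = 73.6 / 5 = 14.72

14.7200


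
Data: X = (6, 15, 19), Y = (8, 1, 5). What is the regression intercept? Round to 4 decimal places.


a = ybar - b*xbar, where b = sum((xi-xbar)(yi-ybar)) / sum((xi-xbar)^2)
n = 3, xbar = 40/3 ≈ 13.333333, ybar = 14/3 ≈ 4.666667
Sxy = sum((xi-xbar)(yi-ybar)) = -86/3 ≈ -28.666667
Sxx = sum((xi-xbar)^2) = 266/3 ≈ 88.666667
b = Sxy / Sxx = -43/133 ≈ -0.323308
a = 4.666667 - (-0.323308) * 13.333333 = 1194/133 ≈ 8.977444

8.9774


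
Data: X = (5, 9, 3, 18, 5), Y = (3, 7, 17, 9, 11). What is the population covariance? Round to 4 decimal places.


Cov = (1/n)*sum((xi-xbar)(yi-ybar))
n = 5, xbar = 40/5 = 8, ybar = 47/5 = 9.4
sum((xi-xbar)(yi-ybar)) = -30
Cov = -30 / 5 = -6

-6.0000


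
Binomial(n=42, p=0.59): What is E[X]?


E[X] = n*p = 42 * 0.59 = 24.78

24.78


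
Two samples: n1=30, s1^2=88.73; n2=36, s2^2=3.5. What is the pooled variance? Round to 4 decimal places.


sp^2 = ((n1-1)*s1^2 + (n2-1)*s2^2)/(n1+n2-2)
(n1-1)*s1^2 = 29 * 88.73 = 2573.17
(n2-1)*s2^2 = 35 * 3.5 = 122.5
numerator = 2573.17 + 122.5 = 2695.67
n1+n2-2 = 64
sp^2 = 2695.67 / 64 = 269567/6400 ≈ 42.119844

42.1198


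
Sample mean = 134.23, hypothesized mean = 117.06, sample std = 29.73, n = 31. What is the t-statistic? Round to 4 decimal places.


t = (xbar - mu0) / (s/sqrt(n))
xbar - mu0 = 134.23 - 117.06 = 17.17
sqrt(31) ≈ 5.56776436
s/sqrt(n) = 29.73 / 5.56776436 ≈ 5.33966563
t = 17.17 / 5.33966563 ≈ 3.215557

3.2156


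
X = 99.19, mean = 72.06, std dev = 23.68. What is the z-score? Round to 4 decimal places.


z = (X - mu) / sigma
X - mu = 99.19 - 72.06 = 27.13
z = 27.13 / 23.68 = 2713/2368 ≈ 1.145693

1.1457


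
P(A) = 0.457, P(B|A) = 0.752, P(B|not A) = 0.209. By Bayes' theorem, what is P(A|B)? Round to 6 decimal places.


P(A|B) = P(B|A)*P(A) / P(B), P(B) = P(B|A)*P(A) + P(B|not A)*P(not A)
P(B|A)*P(A) = 0.752 * 0.457 = 0.343664
P(B|not A)*P(not A) = 0.209 * 0.543 = 0.113487
P(B) = 0.343664 + 0.113487 = 0.457151
P(A|B) = 0.343664 / 0.457151 ≈ 0.75175161

0.751752


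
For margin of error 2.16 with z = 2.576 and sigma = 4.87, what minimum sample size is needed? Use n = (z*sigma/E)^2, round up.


z*sigma/E = 2.576 * 4.87 / 2.16 ≈ 5.807926
(z*sigma/E)^2 ≈ 33.732004
round up: n = 34

34


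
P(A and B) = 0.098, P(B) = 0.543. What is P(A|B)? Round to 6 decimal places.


P(A|B) = P(A and B) / P(B) = 0.098 / 0.543 = 98/543 ≈ 0.18047882

0.180479


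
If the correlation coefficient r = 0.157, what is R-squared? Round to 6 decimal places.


R^2 = r^2 = (0.157)^2 = 0.024649

0.024649


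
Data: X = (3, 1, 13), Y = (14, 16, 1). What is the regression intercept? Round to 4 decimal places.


a = ybar - b*xbar, where b = sum((xi-xbar)(yi-ybar)) / sum((xi-xbar)^2)
n = 3, xbar = 17/3 ≈ 5.666667, ybar = 31/3 ≈ 10.333333
Sxy = sum((xi-xbar)(yi-ybar)) = -314/3 ≈ -104.666667
Sxx = sum((xi-xbar)^2) = 248/3 ≈ 82.666667
b = Sxy / Sxx = -157/124 ≈ -1.266129
a = 10.333333 - (-1.266129) * 5.666667 = 2171/124 ≈ 17.508065

17.5081


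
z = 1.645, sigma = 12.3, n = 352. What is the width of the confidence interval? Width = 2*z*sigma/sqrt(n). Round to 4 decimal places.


width = 2*z*sigma/sqrt(n)
2*z*sigma = 2 * 1.645 * 12.3 = 40.467
sqrt(352) ≈ 18.761663
width = 40.467 / 18.761663 ≈ 2.156898

2.1569


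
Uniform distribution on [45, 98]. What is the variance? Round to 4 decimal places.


Var = (b-a)^2 / 12
(b-a)^2 = (98 - 45)^2 = 2809
Var = 2809/12 ≈ 234.083333

234.0833


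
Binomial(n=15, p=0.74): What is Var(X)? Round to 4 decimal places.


Var = n*p*(1-p) = 15 * 0.74 * 0.26 = 2.886

2.8860


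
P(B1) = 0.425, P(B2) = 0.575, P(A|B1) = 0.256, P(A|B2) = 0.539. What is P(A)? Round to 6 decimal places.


P(A) = P(A|B1)*P(B1) + P(A|B2)*P(B2)
P(A|B1)*P(B1) = 0.256 * 0.425 = 0.1088
P(A|B2)*P(B2) = 0.539 * 0.575 = 0.309925
P(A) = 0.1088 + 0.309925 = 0.418725

0.418725


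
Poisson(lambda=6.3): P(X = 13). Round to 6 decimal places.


P = e^(-lam) * lam^k / k!
e^(-6.3) ≈ 0.001836305
lam^k = 6.3^13 ≈ 24627886469.416616
k! = 13! = 6227020800
P = 0.001836305 * 24627886469.416616 / 6227020800 ≈ 0.007263

0.007263


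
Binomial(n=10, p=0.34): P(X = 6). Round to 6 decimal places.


P = C(n,k) * p^k * (1-p)^(n-k)
C(10,6) = 210
p^k = 0.34^6 ≈ 0.001544804
(1-p)^(n-k) = 0.66^4 ≈ 0.1897474
P = 210 * 0.001544804 * 0.1897474 ≈ 0.061556

0.061556


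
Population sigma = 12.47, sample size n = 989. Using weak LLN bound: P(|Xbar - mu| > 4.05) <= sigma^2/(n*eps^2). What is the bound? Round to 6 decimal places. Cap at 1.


bound = min(1, sigma^2/(n*eps^2))
sigma^2 = 12.47^2 = 155.5009
n*eps^2 = 989 * 4.05^2 = 989 * 16.4025 = 16222.0725
sigma^2/(n*eps^2) = 155.5009 / 16222.0725 ≈ 0.00958576

0.009586


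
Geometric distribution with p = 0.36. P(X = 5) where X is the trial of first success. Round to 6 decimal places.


P = (1-p)^(k-1) * p
(1-p)^(k-1) = 0.64^4 ≈ 0.1677722
P = 0.1677722 * 0.36 ≈ 0.06039798

0.060398


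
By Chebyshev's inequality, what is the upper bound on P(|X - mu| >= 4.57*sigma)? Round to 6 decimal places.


P <= 1/k^2
k^2 = 4.57^2 = 20.8849
1/k^2 = 1 / 20.8849 ≈ 0.04788148

0.047881


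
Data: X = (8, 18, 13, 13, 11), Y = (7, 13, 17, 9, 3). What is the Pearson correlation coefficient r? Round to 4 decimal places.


r = sum((xi-xbar)(yi-ybar)) / sqrt(sum((xi-xbar)^2) * sum((yi-ybar)^2))
n = 5, xbar = 63/5 = 12.6, ybar = 49/5 = 9.8
Sxy = sum((xi-xbar)(yi-ybar)) = 43.6
Sxx = sum((xi-xbar)^2) = 53.2
Syy = sum((yi-ybar)^2) = 116.8
sqrt(Sxx*Syy) ≈ 78.827406
r = Sxy / sqrt(Sxx*Syy) = 43.6 / 78.827406 ≈ 0.553107

0.5531


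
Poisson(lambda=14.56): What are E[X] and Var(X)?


E[X] = Var(X) = lambda = 14.56

14.56, 14.56


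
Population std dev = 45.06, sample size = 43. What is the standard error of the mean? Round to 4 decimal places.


SE = sigma / sqrt(n)
sqrt(43) ≈ 6.557439
SE = 45.06 / 6.557439 ≈ 6.871586

6.8716


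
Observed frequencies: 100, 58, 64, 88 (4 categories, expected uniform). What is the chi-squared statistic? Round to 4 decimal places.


chi2 = sum((O-E)^2/E), E = total/4
total = 310, E = 310/4 = 77.5
(100 - 77.5)^2 / 77.5 = 506.25 / 77.5 = 405/62 ≈ 6.532258
(58 - 77.5)^2 / 77.5 = 380.25 / 77.5 = 1521/310 ≈ 4.906452
(64 - 77.5)^2 / 77.5 = 182.25 / 77.5 = 729/310 ≈ 2.351613
(88 - 77.5)^2 / 77.5 = 110.25 / 77.5 = 441/310 ≈ 1.422581
chi2 = 2358/155 ≈ 15.212903

15.2129


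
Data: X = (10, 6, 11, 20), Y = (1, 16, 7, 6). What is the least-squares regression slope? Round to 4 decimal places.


b = sum((xi-xbar)(yi-ybar)) / sum((xi-xbar)^2)
n = 4, xbar = 47/4 = 11.75, ybar = 30/4 = 7.5
Sxy = sum((xi-xbar)(yi-ybar)) = -49.5
Sxx = sum((xi-xbar)^2) = 104.75
b = Sxy / Sxx = -198/419 ≈ -0.472554

-0.4726


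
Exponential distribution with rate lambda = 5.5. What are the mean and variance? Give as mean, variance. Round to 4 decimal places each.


mean = 1/lam, var = 1/lam^2
mean = 1 / 5.5 = 2/11 ≈ 0.181818
lam^2 = 5.5^2 = 30.25
var = 1 / 30.25 = 4/121 ≈ 0.033058

0.1818, 0.0331


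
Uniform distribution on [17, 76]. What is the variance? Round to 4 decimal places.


Var = (b-a)^2 / 12
(b-a)^2 = (76 - 17)^2 = 3481
Var = 3481/12 ≈ 290.083333

290.0833


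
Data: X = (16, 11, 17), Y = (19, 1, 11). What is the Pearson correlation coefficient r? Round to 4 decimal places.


r = sum((xi-xbar)(yi-ybar)) / sqrt(sum((xi-xbar)^2) * sum((yi-ybar)^2))
n = 3, xbar = 44/3 ≈ 14.666667, ybar = 31/3 ≈ 10.333333
Sxy = sum((xi-xbar)(yi-ybar)) = 142/3 ≈ 47.333333
Sxx = sum((xi-xbar)^2) = 62/3 ≈ 20.666667
Syy = sum((yi-ybar)^2) = 488/3 ≈ 162.666667
sqrt(Sxx*Syy) ≈ 57.980840
r = Sxy / sqrt(Sxx*Syy) = 47.333333 / 57.980840 ≈ 0.816362

0.8164


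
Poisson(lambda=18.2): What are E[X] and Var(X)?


E[X] = Var(X) = lambda = 18.2

18.2, 18.2


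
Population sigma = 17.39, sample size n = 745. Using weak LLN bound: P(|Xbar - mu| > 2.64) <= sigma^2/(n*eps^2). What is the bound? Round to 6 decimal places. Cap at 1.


bound = min(1, sigma^2/(n*eps^2))
sigma^2 = 17.39^2 = 302.4121
n*eps^2 = 745 * 2.64^2 = 745 * 6.9696 = 5192.352
sigma^2/(n*eps^2) = 302.4121 / 5192.352 ≈ 0.05824183

0.058242


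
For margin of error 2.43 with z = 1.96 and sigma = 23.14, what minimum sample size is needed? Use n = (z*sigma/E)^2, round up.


z*sigma/E = 1.96 * 23.14 / 2.43 = 113386/6075 ≈ 18.664362
(z*sigma/E)^2 ≈ 348.358414
round up: n = 349

349


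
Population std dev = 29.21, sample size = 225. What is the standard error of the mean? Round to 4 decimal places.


SE = sigma / sqrt(n)
sqrt(225) = 15
SE = 29.21 / 15 = 2921/1500 ≈ 1.947333

1.9473


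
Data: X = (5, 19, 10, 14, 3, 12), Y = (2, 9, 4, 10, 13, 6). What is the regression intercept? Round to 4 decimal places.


a = ybar - b*xbar, where b = sum((xi-xbar)(yi-ybar)) / sum((xi-xbar)^2)
n = 6, xbar = 63/6 = 10.5, ybar = 44/6 = 22/3 ≈ 7.333333
Sxy = sum((xi-xbar)(yi-ybar)) = 10
Sxx = sum((xi-xbar)^2) = 173.5
b = Sxy / Sxx = 20/347 ≈ 0.057637
a = 7.333333 - 0.057637 * 10.5 = 7004/1041 ≈ 6.728146

6.7281


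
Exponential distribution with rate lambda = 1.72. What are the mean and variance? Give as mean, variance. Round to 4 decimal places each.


mean = 1/lam, var = 1/lam^2
mean = 1 / 1.72 = 25/43 ≈ 0.581395
lam^2 = 1.72^2 = 2.9584
var = 1 / 2.9584 = 625/1849 ≈ 0.338021

0.5814, 0.3380


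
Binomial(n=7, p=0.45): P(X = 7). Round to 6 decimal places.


P = C(n,k) * p^k * (1-p)^(n-k)
C(7,7) = 1
p^k = 0.45^7 ≈ 0.003736695
(1-p)^(n-k) = 0.55^0 = 1
P = 1 * 0.003736695 * 1 ≈ 0.003737

0.003737


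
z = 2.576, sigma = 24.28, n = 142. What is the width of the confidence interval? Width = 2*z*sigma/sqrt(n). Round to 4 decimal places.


width = 2*z*sigma/sqrt(n)
2*z*sigma = 2 * 2.576 * 24.28 = 125.09056
sqrt(142) ≈ 11.916375
width = 125.09056 / 11.916375 ≈ 10.497367

10.4974


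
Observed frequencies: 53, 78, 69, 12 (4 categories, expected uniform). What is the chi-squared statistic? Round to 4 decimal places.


chi2 = sum((O-E)^2/E), E = total/4
total = 212, E = 212/4 = 53
(53 - 53)^2 / 53 = 0 / 53 = 0
(78 - 53)^2 / 53 = 625 / 53 = 625/53 ≈ 11.792453
(69 - 53)^2 / 53 = 256 / 53 = 256/53 ≈ 4.830189
(12 - 53)^2 / 53 = 1681 / 53 = 1681/53 ≈ 31.716981
chi2 = 2562/53 ≈ 48.339623

48.3396


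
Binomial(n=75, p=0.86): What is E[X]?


E[X] = n*p = 75 * 0.86 = 64.5

64.5


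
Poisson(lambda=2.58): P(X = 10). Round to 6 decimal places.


P = e^(-lam) * lam^k / k!
e^(-2.58) ≈ 0.07577400
lam^k = 2.58^10 ≈ 13067.636932
k! = 10! = 3628800
P = 0.07577400 * 13067.636932 / 3628800 ≈ 0.000273

0.000273


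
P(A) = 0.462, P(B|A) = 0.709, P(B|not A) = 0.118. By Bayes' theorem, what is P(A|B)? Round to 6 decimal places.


P(A|B) = P(B|A)*P(A) / P(B), P(B) = P(B|A)*P(A) + P(B|not A)*P(not A)
P(B|A)*P(A) = 0.709 * 0.462 = 0.327558
P(B|not A)*P(not A) = 0.118 * 0.538 = 0.063484
P(B) = 0.327558 + 0.063484 = 0.391042
P(A|B) = 0.327558 / 0.391042 ≈ 0.83765427

0.837654


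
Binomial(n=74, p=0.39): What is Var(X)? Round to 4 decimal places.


Var = n*p*(1-p) = 74 * 0.39 * 0.61 = 17.6046

17.6046


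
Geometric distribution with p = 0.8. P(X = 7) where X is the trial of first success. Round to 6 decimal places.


P = (1-p)^(k-1) * p
(1-p)^(k-1) = 0.2^6 = 0.000064
P = 0.000064 * 0.8 = 0.0000512

0.000051


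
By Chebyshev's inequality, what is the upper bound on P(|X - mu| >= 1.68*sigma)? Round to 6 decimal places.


P <= 1/k^2
k^2 = 1.68^2 = 2.8224
1/k^2 = 1 / 2.8224 = 625/1764 ≈ 0.35430839

0.354308


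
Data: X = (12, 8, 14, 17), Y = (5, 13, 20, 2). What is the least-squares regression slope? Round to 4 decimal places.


b = sum((xi-xbar)(yi-ybar)) / sum((xi-xbar)^2)
n = 4, xbar = 51/4 = 12.75, ybar = 40/4 = 10
Sxy = sum((xi-xbar)(yi-ybar)) = -32
Sxx = sum((xi-xbar)^2) = 42.75
b = Sxy / Sxx = -128/171 ≈ -0.748538

-0.7485


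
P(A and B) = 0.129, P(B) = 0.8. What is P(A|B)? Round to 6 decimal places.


P(A|B) = P(A and B) / P(B) = 0.129 / 0.8 = 0.16125

0.161250


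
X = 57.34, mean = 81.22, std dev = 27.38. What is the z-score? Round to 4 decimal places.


z = (X - mu) / sigma
X - mu = 57.34 - 81.22 = -23.88
z = -23.88 / 27.38 = -1194/1369 ≈ -0.872169

-0.8722


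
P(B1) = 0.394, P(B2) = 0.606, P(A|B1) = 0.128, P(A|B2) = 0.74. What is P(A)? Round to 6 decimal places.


P(A) = P(A|B1)*P(B1) + P(A|B2)*P(B2)
P(A|B1)*P(B1) = 0.128 * 0.394 = 0.050432
P(A|B2)*P(B2) = 0.74 * 0.606 = 0.44844
P(A) = 0.050432 + 0.44844 = 0.498872

0.498872


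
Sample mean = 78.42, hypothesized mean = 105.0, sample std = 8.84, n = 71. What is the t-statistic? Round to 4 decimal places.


t = (xbar - mu0) / (s/sqrt(n))
xbar - mu0 = 78.42 - 105.0 = -26.58
sqrt(71) ≈ 8.42614977
s/sqrt(n) = 8.84 / 8.42614977 ≈ 1.04911499
t = -26.58 / 1.04911499 ≈ -25.335640

-25.3356


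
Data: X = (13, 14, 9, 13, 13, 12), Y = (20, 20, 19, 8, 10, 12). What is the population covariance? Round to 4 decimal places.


Cov = (1/n)*sum((xi-xbar)(yi-ybar))
n = 6, xbar = 74/6 = 37/3 ≈ 12.333333, ybar = 89/6 ≈ 14.833333
sum((xi-xbar)(yi-ybar)) = -26/3 ≈ -8.666667
Cov = -8.666667 / 6 = -13/9 ≈ -1.444444

-1.4444


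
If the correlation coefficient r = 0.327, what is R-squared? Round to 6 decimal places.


R^2 = r^2 = (0.327)^2 = 0.106929

0.106929


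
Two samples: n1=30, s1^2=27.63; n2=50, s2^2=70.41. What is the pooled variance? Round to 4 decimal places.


sp^2 = ((n1-1)*s1^2 + (n2-1)*s2^2)/(n1+n2-2)
(n1-1)*s1^2 = 29 * 27.63 = 801.27
(n2-1)*s2^2 = 49 * 70.41 = 3450.09
numerator = 801.27 + 3450.09 = 4251.36
n1+n2-2 = 78
sp^2 = 4251.36 / 78 = 17714/325 ≈ 54.504615

54.5046


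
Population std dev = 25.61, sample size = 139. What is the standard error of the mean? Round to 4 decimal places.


SE = sigma / sqrt(n)
sqrt(139) ≈ 11.789826
SE = 25.61 / 11.789826 ≈ 2.172212

2.1722


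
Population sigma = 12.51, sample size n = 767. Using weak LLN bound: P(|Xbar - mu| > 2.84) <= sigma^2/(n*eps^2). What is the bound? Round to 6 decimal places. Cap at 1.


bound = min(1, sigma^2/(n*eps^2))
sigma^2 = 12.51^2 = 156.5001
n*eps^2 = 767 * 2.84^2 = 767 * 8.0656 = 6186.3152
sigma^2/(n*eps^2) = 156.5001 / 6186.3152 ≈ 0.02529779

0.025298


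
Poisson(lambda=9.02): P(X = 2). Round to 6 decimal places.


P = e^(-lam) * lam^k / k!
e^(-9.02) ≈ 0.0001209661
lam^k = 9.02^2 = 81.3604
k! = 2! = 2
P = 0.0001209661 * 81.3604 / 2 ≈ 0.004921

0.004921


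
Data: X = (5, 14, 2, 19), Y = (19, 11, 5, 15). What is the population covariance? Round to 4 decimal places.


Cov = (1/n)*sum((xi-xbar)(yi-ybar))
n = 4, xbar = 40/4 = 10, ybar = 50/4 = 12.5
sum((xi-xbar)(yi-ybar)) = 44
Cov = 44 / 4 = 11

11.0000


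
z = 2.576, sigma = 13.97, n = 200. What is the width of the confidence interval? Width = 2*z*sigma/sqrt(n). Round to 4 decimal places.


width = 2*z*sigma/sqrt(n)
2*z*sigma = 2 * 2.576 * 13.97 = 71.97344
sqrt(200) ≈ 14.142136
width = 71.97344 / 14.142136 ≈ 5.089291

5.0893


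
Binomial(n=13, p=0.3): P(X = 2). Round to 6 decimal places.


P = C(n,k) * p^k * (1-p)^(n-k)
C(13,2) = 78
p^k = 0.3^2 = 0.09
(1-p)^(n-k) = 0.7^11 ≈ 0.01977327
P = 78 * 0.09 * 0.01977327 ≈ 0.138808

0.138808


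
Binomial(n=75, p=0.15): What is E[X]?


E[X] = n*p = 75 * 0.15 = 11.25

11.25


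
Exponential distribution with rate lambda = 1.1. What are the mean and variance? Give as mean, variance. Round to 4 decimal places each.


mean = 1/lam, var = 1/lam^2
mean = 1 / 1.1 = 10/11 ≈ 0.909091
lam^2 = 1.1^2 = 1.21
var = 1 / 1.21 = 100/121 ≈ 0.826446

0.9091, 0.8264


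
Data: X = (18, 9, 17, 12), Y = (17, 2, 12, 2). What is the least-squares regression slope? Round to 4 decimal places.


b = sum((xi-xbar)(yi-ybar)) / sum((xi-xbar)^2)
n = 4, xbar = 56/4 = 14, ybar = 33/4 = 8.25
Sxy = sum((xi-xbar)(yi-ybar)) = 90
Sxx = sum((xi-xbar)^2) = 54
b = Sxy / Sxx = 5/3 ≈ 1.666667

1.6667


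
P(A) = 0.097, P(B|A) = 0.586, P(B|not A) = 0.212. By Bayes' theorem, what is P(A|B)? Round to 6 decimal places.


P(A|B) = P(B|A)*P(A) / P(B), P(B) = P(B|A)*P(A) + P(B|not A)*P(not A)
P(B|A)*P(A) = 0.586 * 0.097 = 0.056842
P(B|not A)*P(not A) = 0.212 * 0.903 = 0.191436
P(B) = 0.056842 + 0.191436 = 0.248278
P(A|B) = 0.056842 / 0.248278 ≈ 0.22894497

0.228945


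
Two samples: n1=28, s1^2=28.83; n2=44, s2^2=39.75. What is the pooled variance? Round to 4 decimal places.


sp^2 = ((n1-1)*s1^2 + (n2-1)*s2^2)/(n1+n2-2)
(n1-1)*s1^2 = 27 * 28.83 = 778.41
(n2-1)*s2^2 = 43 * 39.75 = 1709.25
numerator = 778.41 + 1709.25 = 2487.66
n1+n2-2 = 70
sp^2 = 2487.66 / 70 = 35.538

35.5380


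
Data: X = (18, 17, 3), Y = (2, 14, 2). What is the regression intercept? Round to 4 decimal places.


a = ybar - b*xbar, where b = sum((xi-xbar)(yi-ybar)) / sum((xi-xbar)^2)
n = 3, xbar = 38/3 ≈ 12.666667, ybar = 18/3 = 6
Sxy = sum((xi-xbar)(yi-ybar)) = 52
Sxx = sum((xi-xbar)^2) = 422/3 ≈ 140.666667
b = Sxy / Sxx = 78/211 ≈ 0.369668
a = 6 - 0.369668 * 12.666667 = 278/211 ≈ 1.317536

1.3175


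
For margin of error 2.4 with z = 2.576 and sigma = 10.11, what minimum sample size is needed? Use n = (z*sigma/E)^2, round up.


z*sigma/E = 2.576 * 10.11 / 2.4 = 10.8514
(z*sigma/E)^2 ≈ 117.752882
round up: n = 118

118


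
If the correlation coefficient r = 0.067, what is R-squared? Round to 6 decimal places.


R^2 = r^2 = (0.067)^2 = 0.004489

0.004489


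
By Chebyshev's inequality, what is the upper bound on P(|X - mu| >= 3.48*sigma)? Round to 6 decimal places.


P <= 1/k^2
k^2 = 3.48^2 = 12.1104
1/k^2 = 1 / 12.1104 = 625/7569 ≈ 0.08257366

0.082574


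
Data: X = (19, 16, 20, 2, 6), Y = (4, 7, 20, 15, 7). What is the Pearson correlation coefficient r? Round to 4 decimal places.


r = sum((xi-xbar)(yi-ybar)) / sqrt(sum((xi-xbar)^2) * sum((yi-ybar)^2))
n = 5, xbar = 63/5 = 12.6, ybar = 53/5 = 10.6
Sxy = sum((xi-xbar)(yi-ybar)) = -7.8
Sxx = sum((xi-xbar)^2) = 263.2
Syy = sum((yi-ybar)^2) = 177.2
sqrt(Sxx*Syy) ≈ 215.960737
r = Sxy / sqrt(Sxx*Syy) = -7.8 / 215.960737 ≈ -0.036118

-0.0361


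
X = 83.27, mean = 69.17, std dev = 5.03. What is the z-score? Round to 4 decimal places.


z = (X - mu) / sigma
X - mu = 83.27 - 69.17 = 14.1
z = 14.1 / 5.03 = 1410/503 ≈ 2.803181

2.8032


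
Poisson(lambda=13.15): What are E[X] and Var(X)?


E[X] = Var(X) = lambda = 13.15

13.15, 13.15


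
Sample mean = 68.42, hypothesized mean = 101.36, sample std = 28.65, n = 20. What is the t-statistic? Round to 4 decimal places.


t = (xbar - mu0) / (s/sqrt(n))
xbar - mu0 = 68.42 - 101.36 = -32.94
sqrt(20) ≈ 4.47213595
s/sqrt(n) = 28.65 / 4.47213595 ≈ 6.40633476
t = -32.94 / 6.40633476 ≈ -5.141786

-5.1418


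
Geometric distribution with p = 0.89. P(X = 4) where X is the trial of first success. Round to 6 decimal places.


P = (1-p)^(k-1) * p
(1-p)^(k-1) = 0.11^3 = 0.001331
P = 0.001331 * 0.89 = 0.00118459

0.001185


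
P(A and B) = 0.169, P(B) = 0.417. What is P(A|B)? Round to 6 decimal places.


P(A|B) = P(A and B) / P(B) = 0.169 / 0.417 = 169/417 ≈ 0.40527578

0.405276


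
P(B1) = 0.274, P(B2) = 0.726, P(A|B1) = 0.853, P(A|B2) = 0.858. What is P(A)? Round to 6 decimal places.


P(A) = P(A|B1)*P(B1) + P(A|B2)*P(B2)
P(A|B1)*P(B1) = 0.853 * 0.274 = 0.233722
P(A|B2)*P(B2) = 0.858 * 0.726 = 0.622908
P(A) = 0.233722 + 0.622908 = 0.85663

0.856630


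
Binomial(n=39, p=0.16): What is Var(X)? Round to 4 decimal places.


Var = n*p*(1-p) = 39 * 0.16 * 0.84 = 5.2416

5.2416


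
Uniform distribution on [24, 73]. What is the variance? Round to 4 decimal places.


Var = (b-a)^2 / 12
(b-a)^2 = (73 - 24)^2 = 2401
Var = 2401/12 ≈ 200.083333

200.0833


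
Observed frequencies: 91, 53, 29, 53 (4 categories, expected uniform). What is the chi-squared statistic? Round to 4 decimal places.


chi2 = sum((O-E)^2/E), E = total/4
total = 226, E = 226/4 = 56.5
(91 - 56.5)^2 / 56.5 = 1190.25 / 56.5 = 4761/226 ≈ 21.066372
(53 - 56.5)^2 / 56.5 = 12.25 / 56.5 = 49/226 ≈ 0.216814
(29 - 56.5)^2 / 56.5 = 756.25 / 56.5 = 3025/226 ≈ 13.384956
(53 - 56.5)^2 / 56.5 = 12.25 / 56.5 = 49/226 ≈ 0.216814
chi2 = 3942/113 ≈ 34.884956

34.8850


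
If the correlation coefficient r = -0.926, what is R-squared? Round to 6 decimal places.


R^2 = r^2 = (-0.926)^2 = 0.857476

0.857476


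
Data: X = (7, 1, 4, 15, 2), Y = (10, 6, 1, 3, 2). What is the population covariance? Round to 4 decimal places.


Cov = (1/n)*sum((xi-xbar)(yi-ybar))
n = 5, xbar = 29/5 = 5.8, ybar = 22/5 = 4.4
sum((xi-xbar)(yi-ybar)) = 1.4
Cov = 1.4 / 5 = 0.28

0.2800


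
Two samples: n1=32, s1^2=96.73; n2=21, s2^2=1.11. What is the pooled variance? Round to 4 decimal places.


sp^2 = ((n1-1)*s1^2 + (n2-1)*s2^2)/(n1+n2-2)
(n1-1)*s1^2 = 31 * 96.73 = 2998.63
(n2-1)*s2^2 = 20 * 1.11 = 22.2
numerator = 2998.63 + 22.2 = 3020.83
n1+n2-2 = 51
sp^2 = 3020.83 / 51 = 302083/5100 ≈ 59.231961

59.2320


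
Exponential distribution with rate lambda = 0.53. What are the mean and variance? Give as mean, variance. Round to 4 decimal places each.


mean = 1/lam, var = 1/lam^2
mean = 1 / 0.53 = 100/53 ≈ 1.886792
lam^2 = 0.53^2 = 0.2809
var = 1 / 0.2809 = 10000/2809 ≈ 3.559986

1.8868, 3.5600


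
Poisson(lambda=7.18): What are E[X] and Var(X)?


E[X] = Var(X) = lambda = 7.18

7.18, 7.18


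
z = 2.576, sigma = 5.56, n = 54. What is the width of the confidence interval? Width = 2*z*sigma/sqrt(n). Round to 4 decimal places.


width = 2*z*sigma/sqrt(n)
2*z*sigma = 2 * 2.576 * 5.56 = 28.64512
sqrt(54) ≈ 7.348469
width = 28.64512 / 7.348469 ≈ 3.898107

3.8981


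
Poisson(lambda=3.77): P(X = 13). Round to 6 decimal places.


P = e^(-lam) * lam^k / k!
e^(-3.77) ≈ 0.02305206
lam^k = 3.77^13 ≈ 31076890.151409
k! = 13! = 6227020800
P = 0.02305206 * 31076890.151409 / 6227020800 ≈ 0.000115

0.000115


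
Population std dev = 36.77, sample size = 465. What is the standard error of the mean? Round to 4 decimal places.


SE = sigma / sqrt(n)
sqrt(465) ≈ 21.563859
SE = 36.77 / 21.563859 ≈ 1.705168

1.7052


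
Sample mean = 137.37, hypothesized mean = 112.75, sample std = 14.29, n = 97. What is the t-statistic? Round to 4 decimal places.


t = (xbar - mu0) / (s/sqrt(n))
xbar - mu0 = 137.37 - 112.75 = 24.62
sqrt(97) ≈ 9.84885780
s/sqrt(n) = 14.29 / 9.84885780 ≈ 1.45092967
t = 24.62 / 1.45092967 ≈ 16.968431

16.9684


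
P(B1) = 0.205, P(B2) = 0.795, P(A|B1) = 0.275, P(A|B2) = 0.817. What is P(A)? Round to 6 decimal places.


P(A) = P(A|B1)*P(B1) + P(A|B2)*P(B2)
P(A|B1)*P(B1) = 0.275 * 0.205 = 0.056375
P(A|B2)*P(B2) = 0.817 * 0.795 = 0.649515
P(A) = 0.056375 + 0.649515 = 0.70589

0.705890


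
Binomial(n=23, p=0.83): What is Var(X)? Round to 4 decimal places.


Var = n*p*(1-p) = 23 * 0.83 * 0.17 = 3.2453

3.2453


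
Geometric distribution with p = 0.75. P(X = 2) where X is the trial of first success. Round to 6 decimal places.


P = (1-p)^(k-1) * p
(1-p)^(k-1) = 0.25^1 = 0.25
P = 0.25 * 0.75 = 0.1875

0.187500


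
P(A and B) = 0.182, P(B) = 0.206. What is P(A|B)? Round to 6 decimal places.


P(A|B) = P(A and B) / P(B) = 0.182 / 0.206 = 91/103 ≈ 0.88349515

0.883495


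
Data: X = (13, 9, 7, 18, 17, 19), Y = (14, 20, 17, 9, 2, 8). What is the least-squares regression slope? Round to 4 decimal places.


b = sum((xi-xbar)(yi-ybar)) / sum((xi-xbar)^2)
n = 6, xbar = 83/6 ≈ 13.833333, ybar = 70/6 = 35/3 ≈ 11.666667
Sxy = sum((xi-xbar)(yi-ybar)) = -418/3 ≈ -139.333333
Sxx = sum((xi-xbar)^2) = 749/6 ≈ 124.833333
b = Sxy / Sxx = -836/749 ≈ -1.116155

-1.1162


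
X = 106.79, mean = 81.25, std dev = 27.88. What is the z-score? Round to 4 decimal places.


z = (X - mu) / sigma
X - mu = 106.79 - 81.25 = 25.54
z = 25.54 / 27.88 = 1277/1394 ≈ 0.916069

0.9161


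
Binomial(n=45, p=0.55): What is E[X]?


E[X] = n*p = 45 * 0.55 = 24.75

24.75


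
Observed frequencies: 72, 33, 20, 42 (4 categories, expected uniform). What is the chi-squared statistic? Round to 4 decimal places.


chi2 = sum((O-E)^2/E), E = total/4
total = 167, E = 167/4 = 41.75
(72 - 41.75)^2 / 41.75 = 915.0625 / 41.75 = 14641/668 ≈ 21.917665
(33 - 41.75)^2 / 41.75 = 76.5625 / 41.75 = 1225/668 ≈ 1.833832
(20 - 41.75)^2 / 41.75 = 473.0625 / 41.75 = 7569/668 ≈ 11.330838
(42 - 41.75)^2 / 41.75 = 0.0625 / 41.75 = 1/668 ≈ 0.001497
chi2 = 5859/167 ≈ 35.083832

35.0838
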